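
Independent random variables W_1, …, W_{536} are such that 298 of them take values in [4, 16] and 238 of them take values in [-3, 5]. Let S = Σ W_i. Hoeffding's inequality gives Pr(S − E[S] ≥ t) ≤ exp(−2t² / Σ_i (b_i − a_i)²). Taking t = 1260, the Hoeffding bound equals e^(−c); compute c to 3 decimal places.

Σ(b_i − a_i)² = 298·12² + 238·8² = 58144.
c = 2t² / 58144 = 2·1260² / 58144 = 54.6092.

54.609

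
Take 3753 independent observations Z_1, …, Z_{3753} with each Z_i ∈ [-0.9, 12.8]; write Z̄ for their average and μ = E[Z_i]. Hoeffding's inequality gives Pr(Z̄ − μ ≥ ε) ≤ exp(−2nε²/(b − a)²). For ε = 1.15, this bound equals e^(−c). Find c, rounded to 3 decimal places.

c = 2nε²/(b − a)² = 2·3753·1.15² / 13.7² = 52.8887.

52.889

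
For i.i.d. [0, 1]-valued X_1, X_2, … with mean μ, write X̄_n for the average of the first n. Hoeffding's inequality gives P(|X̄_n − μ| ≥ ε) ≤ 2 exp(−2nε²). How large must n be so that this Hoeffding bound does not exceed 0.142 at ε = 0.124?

87

Require 2·exp(−2nε²) ≤ 0.142, i.e. 2nε² ≥ ln(2/0.142) = 2.645075.
So n ≥ 2.645075 / (2·0.124²) = 86.013.
The smallest integer n is 87.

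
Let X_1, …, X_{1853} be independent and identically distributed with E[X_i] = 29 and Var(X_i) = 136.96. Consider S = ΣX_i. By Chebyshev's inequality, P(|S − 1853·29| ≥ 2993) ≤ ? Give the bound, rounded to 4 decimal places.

0.0283

Var(S) = n·Var(X_i) = 1853·136.96 = 253786.88.
Chebyshev: P(|S − 1853·29| ≥ 2993) ≤ Var(S)/2993² = 253786.88/8958049 = 0.0283.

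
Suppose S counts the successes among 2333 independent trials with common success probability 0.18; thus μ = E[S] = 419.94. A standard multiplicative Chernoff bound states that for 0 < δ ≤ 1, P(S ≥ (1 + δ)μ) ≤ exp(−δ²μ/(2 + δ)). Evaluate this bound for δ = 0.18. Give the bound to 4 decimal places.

0.0019

Exponent = δ²μ/(2 + δ) = 0.18²·419.94/2.18 = 6.2413.
Bound = exp(−6.2413) = 0.00195.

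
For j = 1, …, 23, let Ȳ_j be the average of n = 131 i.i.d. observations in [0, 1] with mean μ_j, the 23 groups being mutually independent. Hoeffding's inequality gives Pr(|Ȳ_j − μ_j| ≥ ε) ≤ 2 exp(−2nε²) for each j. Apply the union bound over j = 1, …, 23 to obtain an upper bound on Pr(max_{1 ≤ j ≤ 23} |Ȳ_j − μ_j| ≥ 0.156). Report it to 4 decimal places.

0.0783

Per-experiment Hoeffding bound: 2·exp(−2·131·0.156²) = 2·exp(−6.37603) = 0.0034037.
Union bound over 23 events: 23·0.0034037 = 0.07829.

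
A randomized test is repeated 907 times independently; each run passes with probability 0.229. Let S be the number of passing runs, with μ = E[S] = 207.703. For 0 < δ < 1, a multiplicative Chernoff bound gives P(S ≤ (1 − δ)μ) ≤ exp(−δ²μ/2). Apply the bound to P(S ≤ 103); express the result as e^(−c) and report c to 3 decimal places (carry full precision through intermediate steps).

Write 103 = (1 − δ)μ, so δ = 1 − 103/207.703 = 0.5040996…
Then the exponent is δ²μ/2 = (μ − 103)²/(2μ) = 26.390370.

26.390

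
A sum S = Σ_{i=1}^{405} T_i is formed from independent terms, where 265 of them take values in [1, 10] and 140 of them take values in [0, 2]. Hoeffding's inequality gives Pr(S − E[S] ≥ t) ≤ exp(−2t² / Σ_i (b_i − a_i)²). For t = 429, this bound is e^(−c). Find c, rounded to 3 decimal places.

16.712

Σ(b_i − a_i)² = 265·9² + 140·2² = 22025.
c = 2t² / 22025 = 2·429² / 22025 = 16.7120.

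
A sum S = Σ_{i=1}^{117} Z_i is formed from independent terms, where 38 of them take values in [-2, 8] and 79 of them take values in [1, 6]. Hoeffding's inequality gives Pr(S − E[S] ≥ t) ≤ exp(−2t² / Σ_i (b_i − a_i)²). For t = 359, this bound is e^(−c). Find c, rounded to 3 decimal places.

44.634

Σ(b_i − a_i)² = 38·10² + 79·5² = 5775.
c = 2t² / 5775 = 2·359² / 5775 = 44.6341.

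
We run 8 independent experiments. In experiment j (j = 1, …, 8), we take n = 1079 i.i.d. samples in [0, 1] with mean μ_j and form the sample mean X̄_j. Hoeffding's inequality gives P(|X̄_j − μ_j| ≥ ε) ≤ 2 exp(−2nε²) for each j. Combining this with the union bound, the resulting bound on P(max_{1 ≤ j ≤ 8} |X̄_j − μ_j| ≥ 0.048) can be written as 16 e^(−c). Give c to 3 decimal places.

4.972

Union bound over the 8 events: P(max_{1 ≤ j ≤ 8} |X̄_j − μ_j| ≥ 0.048) ≤ 8·2·exp(−2nε²) = 16 exp(−2·1079·0.048²).
So c = 2·1079·0.048² = 4.9720.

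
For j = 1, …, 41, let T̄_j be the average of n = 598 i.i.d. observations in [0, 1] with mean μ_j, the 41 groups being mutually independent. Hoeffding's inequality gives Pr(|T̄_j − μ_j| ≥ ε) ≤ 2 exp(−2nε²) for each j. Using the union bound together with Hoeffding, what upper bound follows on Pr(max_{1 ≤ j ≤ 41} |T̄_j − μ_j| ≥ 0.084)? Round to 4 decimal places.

Per-experiment Hoeffding bound: 2·exp(−2·598·0.084²) = 2·exp(−8.43898) = 0.00043254.
Union bound over 41 events: 41·0.00043254 = 0.01773.

0.0177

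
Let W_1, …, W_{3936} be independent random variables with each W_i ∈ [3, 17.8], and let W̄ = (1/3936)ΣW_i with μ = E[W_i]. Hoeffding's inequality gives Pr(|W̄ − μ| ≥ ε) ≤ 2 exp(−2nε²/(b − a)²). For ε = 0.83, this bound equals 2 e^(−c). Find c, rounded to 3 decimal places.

24.758

c = 2nε²/(b − a)² = 2·3936·0.83² / 14.8² = 24.7581.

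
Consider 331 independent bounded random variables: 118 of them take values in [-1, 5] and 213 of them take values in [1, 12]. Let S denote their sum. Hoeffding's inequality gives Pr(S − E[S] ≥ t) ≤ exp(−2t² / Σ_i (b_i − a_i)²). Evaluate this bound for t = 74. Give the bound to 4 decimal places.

Σ(b_i − a_i)² = 118·6² + 213·11² = 30021.
Exponent = 2·74² / 30021 = 0.36481.
Bound = exp(−0.36481) = 0.69433.

0.6943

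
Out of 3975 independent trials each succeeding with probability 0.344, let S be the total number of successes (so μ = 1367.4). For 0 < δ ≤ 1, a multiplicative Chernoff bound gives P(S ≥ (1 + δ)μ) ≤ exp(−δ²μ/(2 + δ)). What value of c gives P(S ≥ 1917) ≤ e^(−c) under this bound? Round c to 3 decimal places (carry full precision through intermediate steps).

Write 1917 = (1 + δ)μ, so δ = 1917/1367.4 − 1 = 0.4019307…
Then the exponent is δ²μ/(2 + δ) = (1917 − μ)² / (μ·(2 + δ)) = 91.968140.

91.968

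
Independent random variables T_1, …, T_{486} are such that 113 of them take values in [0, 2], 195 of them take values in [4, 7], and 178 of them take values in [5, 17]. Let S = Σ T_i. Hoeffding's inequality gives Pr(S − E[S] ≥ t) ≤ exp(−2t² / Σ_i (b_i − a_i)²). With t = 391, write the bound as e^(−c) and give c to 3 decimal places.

Σ(b_i − a_i)² = 113·2² + 195·3² + 178·12² = 27839.
c = 2t² / 27839 = 2·391² / 27839 = 10.9832.

10.983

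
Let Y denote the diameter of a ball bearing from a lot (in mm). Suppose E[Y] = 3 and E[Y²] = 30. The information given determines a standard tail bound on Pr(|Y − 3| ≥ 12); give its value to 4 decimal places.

0.1458

The first two moments determine the variance, so Chebyshev's inequality is the sharpest standard bound available.
Var(Y) = E[Y²] − (E[Y])² = 30 − 9 = 21.
Chebyshev's inequality: Pr(|Y − μ| ≥ t) ≤ Var(Y)/t² = 21/144 = 0.1458.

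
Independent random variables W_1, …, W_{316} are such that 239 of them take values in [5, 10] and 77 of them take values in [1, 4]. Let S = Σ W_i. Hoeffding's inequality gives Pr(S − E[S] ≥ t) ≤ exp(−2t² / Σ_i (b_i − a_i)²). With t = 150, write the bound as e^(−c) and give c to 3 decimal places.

6.749

Σ(b_i − a_i)² = 239·5² + 77·3² = 6668.
c = 2t² / 6668 = 2·150² / 6668 = 6.7487.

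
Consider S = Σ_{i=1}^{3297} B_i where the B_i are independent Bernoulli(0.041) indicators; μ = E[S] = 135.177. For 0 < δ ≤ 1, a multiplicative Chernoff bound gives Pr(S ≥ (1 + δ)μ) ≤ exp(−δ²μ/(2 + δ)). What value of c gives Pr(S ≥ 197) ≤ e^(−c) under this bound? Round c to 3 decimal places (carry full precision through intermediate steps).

Write 197 = (1 + δ)μ, so δ = 197/135.177 − 1 = 0.4573485…
Then the exponent is δ²μ/(2 + δ) = (197 − μ)² / (μ·(2 + δ)) = 11.506165.

11.506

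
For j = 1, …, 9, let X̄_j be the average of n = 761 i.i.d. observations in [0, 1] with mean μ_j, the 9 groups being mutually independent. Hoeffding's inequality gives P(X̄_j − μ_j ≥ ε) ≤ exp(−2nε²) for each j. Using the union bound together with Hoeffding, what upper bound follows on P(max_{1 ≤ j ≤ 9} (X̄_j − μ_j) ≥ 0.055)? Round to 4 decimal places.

Per-experiment Hoeffding bound: exp(−2·761·0.055²) = exp(−4.60405) = 0.010011.
Union bound over 9 events: 9·0.010011 = 0.09010.

0.0901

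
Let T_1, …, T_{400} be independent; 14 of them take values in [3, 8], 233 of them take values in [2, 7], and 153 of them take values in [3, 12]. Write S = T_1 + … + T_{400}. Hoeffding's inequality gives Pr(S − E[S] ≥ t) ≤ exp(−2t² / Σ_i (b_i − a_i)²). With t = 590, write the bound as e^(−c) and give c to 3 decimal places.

37.495

Σ(b_i − a_i)² = 14·5² + 233·5² + 153·9² = 18568.
c = 2t² / 18568 = 2·590² / 18568 = 37.4946.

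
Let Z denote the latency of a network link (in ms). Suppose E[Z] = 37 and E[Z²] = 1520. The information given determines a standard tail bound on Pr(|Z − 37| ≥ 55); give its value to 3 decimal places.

0.050

The first two moments determine the variance, so Chebyshev's inequality is the sharpest standard bound available.
Var(Z) = E[Z²] − (E[Z])² = 1520 − 1369 = 151.
Chebyshev's inequality: Pr(|Z − μ| ≥ t) ≤ Var(Z)/t² = 151/3025 = 0.0499.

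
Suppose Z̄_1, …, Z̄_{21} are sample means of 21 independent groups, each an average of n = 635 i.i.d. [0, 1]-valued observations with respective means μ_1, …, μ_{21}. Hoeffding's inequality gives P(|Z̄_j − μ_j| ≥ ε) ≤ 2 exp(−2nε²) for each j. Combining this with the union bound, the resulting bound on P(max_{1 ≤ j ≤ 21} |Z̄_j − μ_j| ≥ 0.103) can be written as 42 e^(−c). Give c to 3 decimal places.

Union bound over the 21 events: P(max_{1 ≤ j ≤ 21} |Z̄_j − μ_j| ≥ 0.103) ≤ 21·2·exp(−2nε²) = 42 exp(−2·635·0.103²).
So c = 2·635·0.103² = 13.4734.

13.473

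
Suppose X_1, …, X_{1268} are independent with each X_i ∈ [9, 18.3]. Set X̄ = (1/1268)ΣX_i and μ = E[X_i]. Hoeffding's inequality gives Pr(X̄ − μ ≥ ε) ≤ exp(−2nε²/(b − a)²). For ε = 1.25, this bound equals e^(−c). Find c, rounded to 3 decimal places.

45.815

c = 2nε²/(b − a)² = 2·1268·1.25² / 9.3² = 45.8145.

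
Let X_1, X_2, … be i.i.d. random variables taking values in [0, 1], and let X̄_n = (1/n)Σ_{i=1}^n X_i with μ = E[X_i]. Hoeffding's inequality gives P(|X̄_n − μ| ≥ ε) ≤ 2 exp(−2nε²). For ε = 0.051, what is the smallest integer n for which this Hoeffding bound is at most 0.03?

808

Require 2·exp(−2nε²) ≤ 0.03, i.e. 2nε² ≥ ln(2/0.03) = 4.199705.
So n ≥ 4.199705 / (2·0.051²) = 807.325.
The smallest integer n is 808.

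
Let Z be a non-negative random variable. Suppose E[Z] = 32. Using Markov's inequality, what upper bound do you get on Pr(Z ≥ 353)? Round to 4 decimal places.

0.0907

Markov's inequality: for a non-negative random variable, Pr(Z ≥ a) ≤ E[Z]/a.
Here E[Z] = 32 and a = 353, so the bound is 32/353 = 0.0907.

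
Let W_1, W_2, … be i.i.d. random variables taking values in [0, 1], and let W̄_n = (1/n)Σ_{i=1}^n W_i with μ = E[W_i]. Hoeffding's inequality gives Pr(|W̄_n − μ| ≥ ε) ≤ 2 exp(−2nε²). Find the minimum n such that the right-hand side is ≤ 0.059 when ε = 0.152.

Require 2·exp(−2nε²) ≤ 0.059, i.e. 2nε² ≥ ln(2/0.059) = 3.523365.
So n ≥ 3.523365 / (2·0.152²) = 76.250.
The smallest integer n is 77.

77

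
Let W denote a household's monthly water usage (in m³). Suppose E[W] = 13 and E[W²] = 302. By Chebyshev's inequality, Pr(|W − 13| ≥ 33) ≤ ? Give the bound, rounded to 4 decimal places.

Var(W) = E[W²] − (E[W])² = 302 − 169 = 133.
Chebyshev's inequality: Pr(|W − μ| ≥ t) ≤ Var(W)/t² = 133/1089 = 0.1221.

0.1221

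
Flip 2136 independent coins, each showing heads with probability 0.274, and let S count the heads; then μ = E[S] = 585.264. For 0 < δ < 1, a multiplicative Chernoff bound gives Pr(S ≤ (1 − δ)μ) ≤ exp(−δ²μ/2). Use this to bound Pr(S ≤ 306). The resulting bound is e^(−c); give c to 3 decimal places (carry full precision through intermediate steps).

66.627

Write 306 = (1 − δ)μ, so δ = 1 − 306/585.264 = 0.477159…
Then the exponent is δ²μ/2 = (μ − 306)²/(2μ) = 66.626669.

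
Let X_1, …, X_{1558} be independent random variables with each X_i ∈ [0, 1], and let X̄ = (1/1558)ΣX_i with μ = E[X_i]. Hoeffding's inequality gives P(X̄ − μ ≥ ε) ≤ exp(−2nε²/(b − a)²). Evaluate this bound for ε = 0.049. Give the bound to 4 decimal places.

Exponent: 2nε²/(b − a)² = 2·1558·0.049² / 1² = 7.48152.
Bound = exp(−7.48152) = 0.00056.

0.0006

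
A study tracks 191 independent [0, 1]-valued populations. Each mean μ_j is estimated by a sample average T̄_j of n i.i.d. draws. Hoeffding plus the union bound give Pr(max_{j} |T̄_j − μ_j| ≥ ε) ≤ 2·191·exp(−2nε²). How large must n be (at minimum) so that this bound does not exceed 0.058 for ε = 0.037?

Need 2·191·exp(−2nε²) ≤ 0.058, i.e. exp(−2nε²) ≤ 0.058/382.
So 2nε² ≥ ln(382/0.058) = 8.792733.
Hence n ≥ 8.792733/(2·0.037²) = 3211.371.
The smallest integer n is 3212.

3212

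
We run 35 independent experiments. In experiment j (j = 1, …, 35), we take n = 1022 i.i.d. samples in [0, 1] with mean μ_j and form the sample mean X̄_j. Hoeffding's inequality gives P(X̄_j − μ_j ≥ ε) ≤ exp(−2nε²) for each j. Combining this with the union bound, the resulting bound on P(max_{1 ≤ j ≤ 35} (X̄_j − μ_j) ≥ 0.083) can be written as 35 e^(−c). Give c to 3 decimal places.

14.081

Union bound over the 35 events: P(max_{1 ≤ j ≤ 35} (X̄_j − μ_j) ≥ 0.083) ≤ 35·exp(−2nε²) = 35 exp(−2·1022·0.083²).
So c = 2·1022·0.083² = 14.0811.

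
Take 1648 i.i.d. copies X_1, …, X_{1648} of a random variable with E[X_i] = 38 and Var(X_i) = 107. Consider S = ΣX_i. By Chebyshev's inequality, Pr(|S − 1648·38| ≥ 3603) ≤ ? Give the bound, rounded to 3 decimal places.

0.014

Var(S) = n·Var(X_i) = 1648·107 = 176336.
Chebyshev: Pr(|S − 1648·38| ≥ 3603) ≤ Var(S)/3603² = 176336/12981609 = 0.0136.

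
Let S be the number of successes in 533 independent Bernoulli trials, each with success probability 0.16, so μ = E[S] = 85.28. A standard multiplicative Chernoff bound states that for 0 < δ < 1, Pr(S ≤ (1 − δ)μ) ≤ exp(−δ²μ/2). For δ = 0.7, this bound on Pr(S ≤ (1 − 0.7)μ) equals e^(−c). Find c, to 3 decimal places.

20.894

c = δ²μ/2 = 0.7²·85.28/2 = 20.8936.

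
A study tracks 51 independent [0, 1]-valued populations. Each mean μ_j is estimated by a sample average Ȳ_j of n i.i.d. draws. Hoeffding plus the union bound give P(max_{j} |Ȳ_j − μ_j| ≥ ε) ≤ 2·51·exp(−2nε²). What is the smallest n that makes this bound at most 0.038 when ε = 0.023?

7463

Need 2·51·exp(−2nε²) ≤ 0.038, i.e. exp(−2nε²) ≤ 0.038/102.
So 2nε² ≥ ln(102/0.038) = 7.895142.
Hence n ≥ 7.895142/(2·0.023²) = 7462.327.
The smallest integer n is 7463.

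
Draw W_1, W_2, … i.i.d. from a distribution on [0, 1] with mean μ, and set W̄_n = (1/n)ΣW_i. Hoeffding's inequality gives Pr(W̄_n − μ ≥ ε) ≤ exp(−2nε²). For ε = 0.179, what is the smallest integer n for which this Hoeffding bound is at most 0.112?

Require exp(−2nε²) ≤ 0.112, i.e. 2nε² ≥ ln(1/0.112) = 2.189256.
So n ≥ 2.189256 / (2·0.179²) = 34.163.
The smallest integer n is 35.

35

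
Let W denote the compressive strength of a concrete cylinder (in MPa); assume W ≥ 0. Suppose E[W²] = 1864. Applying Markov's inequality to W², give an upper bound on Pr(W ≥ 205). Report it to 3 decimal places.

0.044

Since W ≥ 0, the event {W ≥ 205} is the same as {W² ≥ 42025}.
Markov's inequality applied to W² gives Pr(W² ≥ 42025) ≤ E[W²]/42025 = 1864/42025 = 0.0444.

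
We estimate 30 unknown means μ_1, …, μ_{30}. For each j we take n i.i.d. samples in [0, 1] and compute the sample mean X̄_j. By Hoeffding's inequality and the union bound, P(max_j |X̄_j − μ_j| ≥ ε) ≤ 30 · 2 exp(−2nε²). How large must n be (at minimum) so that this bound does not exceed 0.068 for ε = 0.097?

Need 2·30·exp(−2nε²) ≤ 0.068, i.e. exp(−2nε²) ≤ 0.068/60.
So 2nε² ≥ ln(60/0.068) = 6.782592.
Hence n ≥ 6.782592/(2·0.097²) = 360.431.
The smallest integer n is 361.

361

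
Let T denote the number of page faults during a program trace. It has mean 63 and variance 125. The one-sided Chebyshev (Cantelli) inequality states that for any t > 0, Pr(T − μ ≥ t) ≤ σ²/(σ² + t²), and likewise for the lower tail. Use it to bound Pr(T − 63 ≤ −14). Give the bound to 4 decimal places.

0.3894

Here σ² = 125 and t = 14, so σ² + t² = 321.
Cantelli's bound: 125/321 = 0.3894.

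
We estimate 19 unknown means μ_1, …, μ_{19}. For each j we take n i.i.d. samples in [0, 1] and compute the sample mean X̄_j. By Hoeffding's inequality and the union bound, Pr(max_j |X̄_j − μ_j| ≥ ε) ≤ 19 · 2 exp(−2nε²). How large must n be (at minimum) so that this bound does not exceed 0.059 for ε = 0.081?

Need 2·19·exp(−2nε²) ≤ 0.059, i.e. exp(−2nε²) ≤ 0.059/38.
So 2nε² ≥ ln(38/0.059) = 6.467804.
Hence n ≥ 6.467804/(2·0.081²) = 492.898.
The smallest integer n is 493.

493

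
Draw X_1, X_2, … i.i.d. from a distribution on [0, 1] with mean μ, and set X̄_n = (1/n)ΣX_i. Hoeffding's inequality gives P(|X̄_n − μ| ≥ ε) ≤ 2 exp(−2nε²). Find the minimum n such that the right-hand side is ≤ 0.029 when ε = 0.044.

Require 2·exp(−2nε²) ≤ 0.029, i.e. 2nε² ≥ ln(2/0.029) = 4.233607.
So n ≥ 4.233607 / (2·0.044²) = 1093.390.
The smallest integer n is 1094.

1094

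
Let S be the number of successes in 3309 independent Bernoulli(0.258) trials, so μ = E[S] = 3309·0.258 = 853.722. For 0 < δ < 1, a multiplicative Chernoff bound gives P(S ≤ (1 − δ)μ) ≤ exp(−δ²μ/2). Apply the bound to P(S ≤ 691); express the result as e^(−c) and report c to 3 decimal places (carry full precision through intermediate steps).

15.508

Write 691 = (1 − δ)μ, so δ = 1 − 691/853.722 = 0.190603…
Then the exponent is δ²μ/2 = (μ − 691)²/(2μ) = 15.507653.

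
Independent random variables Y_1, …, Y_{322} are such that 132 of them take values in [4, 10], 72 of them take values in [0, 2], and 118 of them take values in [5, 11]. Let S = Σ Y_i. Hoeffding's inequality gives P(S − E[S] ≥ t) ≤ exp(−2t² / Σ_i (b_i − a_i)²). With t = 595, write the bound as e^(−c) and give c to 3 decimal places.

Σ(b_i − a_i)² = 132·6² + 72·2² + 118·6² = 9288.
c = 2t² / 9288 = 2·595² / 9288 = 76.2328.

76.233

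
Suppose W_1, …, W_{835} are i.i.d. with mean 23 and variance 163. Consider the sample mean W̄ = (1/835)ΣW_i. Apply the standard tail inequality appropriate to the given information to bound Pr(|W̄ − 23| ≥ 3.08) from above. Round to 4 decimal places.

0.0206

With mean and variance of each term known, Chebyshev's inequality bounds the deviation of the sum (or sample mean).
Var(W̄) = Var(W_i)/n = 163/835 = 0.19521.
Chebyshev: Pr(|W̄ − 23| ≥ 3.08) ≤ Var(W̄)/(3.08)² = 163/(835·3.08²) = 0.0206.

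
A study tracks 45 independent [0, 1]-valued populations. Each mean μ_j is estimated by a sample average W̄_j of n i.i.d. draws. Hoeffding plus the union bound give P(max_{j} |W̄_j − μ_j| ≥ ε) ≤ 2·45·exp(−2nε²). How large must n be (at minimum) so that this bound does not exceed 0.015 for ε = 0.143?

213

Need 2·45·exp(−2nε²) ≤ 0.015, i.e. exp(−2nε²) ≤ 0.015/90.
So 2nε² ≥ ln(90/0.015) = 8.699515.
Hence n ≥ 8.699515/(2·0.143²) = 212.712.
The smallest integer n is 213.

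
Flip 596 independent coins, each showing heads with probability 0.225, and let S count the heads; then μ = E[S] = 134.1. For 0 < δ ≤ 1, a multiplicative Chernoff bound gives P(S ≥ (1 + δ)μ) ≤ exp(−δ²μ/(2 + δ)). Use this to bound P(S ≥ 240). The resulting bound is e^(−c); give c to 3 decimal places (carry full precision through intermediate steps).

29.978

Write 240 = (1 + δ)μ, so δ = 240/134.1 − 1 = 0.7897092…
Then the exponent is δ²μ/(2 + δ) = (240 − μ)² / (μ·(2 + δ)) = 29.978107.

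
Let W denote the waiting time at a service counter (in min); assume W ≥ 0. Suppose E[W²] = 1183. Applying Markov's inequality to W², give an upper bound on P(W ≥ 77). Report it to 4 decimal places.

0.1995

Since W ≥ 0, the event {W ≥ 77} is the same as {W² ≥ 5929}.
Markov's inequality applied to W² gives P(W² ≥ 5929) ≤ E[W²]/5929 = 1183/5929 = 0.1995.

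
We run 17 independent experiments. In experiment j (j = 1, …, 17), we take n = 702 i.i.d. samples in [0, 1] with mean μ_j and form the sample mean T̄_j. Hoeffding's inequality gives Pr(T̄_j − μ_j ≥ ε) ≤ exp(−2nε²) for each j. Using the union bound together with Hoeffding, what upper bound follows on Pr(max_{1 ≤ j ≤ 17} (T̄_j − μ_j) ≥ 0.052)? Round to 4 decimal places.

Per-experiment Hoeffding bound: exp(−2·702·0.052²) = exp(−3.79642) = 0.022451.
Union bound over 17 events: 17·0.022451 = 0.38167.

0.3817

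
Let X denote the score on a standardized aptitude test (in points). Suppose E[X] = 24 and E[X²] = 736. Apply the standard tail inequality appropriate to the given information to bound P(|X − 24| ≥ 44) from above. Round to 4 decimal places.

0.0826

The first two moments determine the variance, so Chebyshev's inequality is the sharpest standard bound available.
Var(X) = E[X²] − (E[X])² = 736 − 576 = 160.
Chebyshev's inequality: P(|X − μ| ≥ t) ≤ Var(X)/t² = 160/1936 = 0.0826.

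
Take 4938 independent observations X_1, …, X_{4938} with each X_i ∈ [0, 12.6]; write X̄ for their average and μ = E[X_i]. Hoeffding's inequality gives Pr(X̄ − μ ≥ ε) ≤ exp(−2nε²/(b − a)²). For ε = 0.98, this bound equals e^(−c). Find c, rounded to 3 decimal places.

c = 2nε²/(b − a)² = 2·4938·0.98² / 12.6² = 59.7437.

59.744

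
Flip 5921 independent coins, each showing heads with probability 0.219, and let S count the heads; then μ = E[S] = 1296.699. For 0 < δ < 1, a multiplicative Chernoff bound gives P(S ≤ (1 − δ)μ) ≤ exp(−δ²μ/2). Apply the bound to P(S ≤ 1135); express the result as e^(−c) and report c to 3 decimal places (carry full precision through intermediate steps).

Write 1135 = (1 − δ)μ, so δ = 1 − 1135/1296.699 = 0.1247005…
Then the exponent is δ²μ/2 = (μ − 1135)²/(2μ) = 10.081972.

10.082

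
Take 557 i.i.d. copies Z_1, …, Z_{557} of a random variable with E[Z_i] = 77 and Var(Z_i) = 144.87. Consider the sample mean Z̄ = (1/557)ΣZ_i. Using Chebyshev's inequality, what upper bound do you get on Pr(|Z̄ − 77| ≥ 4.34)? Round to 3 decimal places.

Var(Z̄) = Var(Z_i)/n = 144.87/557 = 0.26009.
Chebyshev: Pr(|Z̄ − 77| ≥ 4.34) ≤ Var(Z̄)/(4.34)² = 144.87/(557·4.34²) = 0.0138.

0.014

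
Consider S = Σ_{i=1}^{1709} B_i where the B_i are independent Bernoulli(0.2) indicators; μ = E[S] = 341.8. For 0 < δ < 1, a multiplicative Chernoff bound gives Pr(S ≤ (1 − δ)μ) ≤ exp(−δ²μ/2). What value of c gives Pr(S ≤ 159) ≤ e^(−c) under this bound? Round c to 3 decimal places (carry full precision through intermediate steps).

48.882

Write 159 = (1 − δ)μ, so δ = 1 − 159/341.8 = 0.5348157…
Then the exponent is δ²μ/2 = (μ − 159)²/(2μ) = 48.882153.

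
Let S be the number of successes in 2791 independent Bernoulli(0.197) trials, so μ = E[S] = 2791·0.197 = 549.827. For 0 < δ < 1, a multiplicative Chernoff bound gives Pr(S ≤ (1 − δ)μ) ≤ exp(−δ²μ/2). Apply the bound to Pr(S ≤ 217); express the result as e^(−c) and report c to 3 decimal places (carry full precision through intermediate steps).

100.735

Write 217 = (1 − δ)μ, so δ = 1 − 217/549.827 = 0.6053304…
Then the exponent is δ²μ/2 = (μ − 217)²/(2μ) = 100.735151.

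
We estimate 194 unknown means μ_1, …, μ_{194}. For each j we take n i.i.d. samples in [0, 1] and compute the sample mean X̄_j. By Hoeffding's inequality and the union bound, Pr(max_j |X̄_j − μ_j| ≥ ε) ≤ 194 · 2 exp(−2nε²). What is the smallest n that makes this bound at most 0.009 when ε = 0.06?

1483

Need 2·194·exp(−2nε²) ≤ 0.009, i.e. exp(−2nε²) ≤ 0.009/388.
So 2nε² ≥ ln(388/0.009) = 10.671536.
Hence n ≥ 10.671536/(2·0.06²) = 1482.158.
The smallest integer n is 1483.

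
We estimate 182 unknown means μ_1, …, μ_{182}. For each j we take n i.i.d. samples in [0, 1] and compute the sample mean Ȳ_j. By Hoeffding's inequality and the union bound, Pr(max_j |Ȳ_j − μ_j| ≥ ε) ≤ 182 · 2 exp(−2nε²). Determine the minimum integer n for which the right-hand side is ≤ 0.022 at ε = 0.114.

374

Need 2·182·exp(−2nε²) ≤ 0.022, i.e. exp(−2nε²) ≤ 0.022/364.
So 2nε² ≥ ln(364/0.022) = 9.713867.
Hence n ≥ 9.713867/(2·0.114²) = 373.725.
The smallest integer n is 374.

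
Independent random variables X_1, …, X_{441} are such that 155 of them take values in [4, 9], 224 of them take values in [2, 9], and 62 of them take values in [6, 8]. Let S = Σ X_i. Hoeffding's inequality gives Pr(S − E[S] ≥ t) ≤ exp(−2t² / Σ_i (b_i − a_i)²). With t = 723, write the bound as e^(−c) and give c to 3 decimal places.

Σ(b_i − a_i)² = 155·5² + 224·7² + 62·2² = 15099.
c = 2t² / 15099 = 2·723² / 15099 = 69.2402.

69.240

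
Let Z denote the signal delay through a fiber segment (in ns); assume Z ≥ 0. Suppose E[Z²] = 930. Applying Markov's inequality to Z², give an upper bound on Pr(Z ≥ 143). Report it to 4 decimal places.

Since Z ≥ 0, the event {Z ≥ 143} is the same as {Z² ≥ 20449}.
Markov's inequality applied to Z² gives Pr(Z² ≥ 20449) ≤ E[Z²]/20449 = 930/20449 = 0.0455.

0.0455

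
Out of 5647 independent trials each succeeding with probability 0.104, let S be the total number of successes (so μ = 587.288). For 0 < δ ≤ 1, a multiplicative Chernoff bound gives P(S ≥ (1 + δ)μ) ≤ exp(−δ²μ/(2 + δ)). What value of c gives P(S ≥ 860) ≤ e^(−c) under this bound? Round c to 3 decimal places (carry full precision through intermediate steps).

Write 860 = (1 + δ)μ, so δ = 860/587.288 − 1 = 0.4643582…
Then the exponent is δ²μ/(2 + δ) = (860 − μ)² / (μ·(2 + δ)) = 51.387032.

51.387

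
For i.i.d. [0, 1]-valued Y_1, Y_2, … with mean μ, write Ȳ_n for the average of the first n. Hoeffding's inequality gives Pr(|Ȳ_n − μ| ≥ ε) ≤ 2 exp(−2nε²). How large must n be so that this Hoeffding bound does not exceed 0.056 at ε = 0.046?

845

Require 2·exp(−2nε²) ≤ 0.056, i.e. 2nε² ≥ ln(2/0.056) = 3.575551.
So n ≥ 3.575551 / (2·0.046²) = 844.884.
The smallest integer n is 845.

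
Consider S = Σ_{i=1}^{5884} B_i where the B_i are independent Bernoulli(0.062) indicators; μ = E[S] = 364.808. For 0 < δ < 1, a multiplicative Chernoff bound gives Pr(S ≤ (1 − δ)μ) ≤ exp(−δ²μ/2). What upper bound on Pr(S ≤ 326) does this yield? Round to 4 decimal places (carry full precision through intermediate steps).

Write 326 = (1 − δ)μ, so δ = 1 − 326/364.808 = 0.1063792…
Then the exponent is δ²μ/2 = (μ − 326)²/(2μ) = 2.064183.
Bound = exp(−2.064183) = 0.12692.

0.1269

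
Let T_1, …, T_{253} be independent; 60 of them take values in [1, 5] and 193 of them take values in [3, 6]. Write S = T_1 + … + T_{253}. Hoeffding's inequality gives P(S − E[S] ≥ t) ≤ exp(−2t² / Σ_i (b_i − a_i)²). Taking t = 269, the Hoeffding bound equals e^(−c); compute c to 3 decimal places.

53.660

Σ(b_i − a_i)² = 60·4² + 193·3² = 2697.
c = 2t² / 2697 = 2·269² / 2697 = 53.6604.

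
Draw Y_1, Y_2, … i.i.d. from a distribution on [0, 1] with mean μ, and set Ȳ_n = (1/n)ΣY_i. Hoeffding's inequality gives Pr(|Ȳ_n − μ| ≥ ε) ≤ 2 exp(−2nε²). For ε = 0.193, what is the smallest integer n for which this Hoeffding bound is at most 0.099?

41

Require 2·exp(−2nε²) ≤ 0.099, i.e. 2nε² ≥ ln(2/0.099) = 3.005783.
So n ≥ 3.005783 / (2·0.193²) = 40.347.
The smallest integer n is 41.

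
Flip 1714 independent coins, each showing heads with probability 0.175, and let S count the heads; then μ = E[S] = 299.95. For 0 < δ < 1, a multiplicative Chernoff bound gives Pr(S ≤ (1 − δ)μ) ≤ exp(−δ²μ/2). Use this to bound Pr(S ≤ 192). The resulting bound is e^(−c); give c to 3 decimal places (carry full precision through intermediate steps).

Write 192 = (1 − δ)μ, so δ = 1 − 192/299.95 = 0.3598933…
Then the exponent is δ²μ/2 = (μ − 192)²/(2μ) = 19.425242.

19.425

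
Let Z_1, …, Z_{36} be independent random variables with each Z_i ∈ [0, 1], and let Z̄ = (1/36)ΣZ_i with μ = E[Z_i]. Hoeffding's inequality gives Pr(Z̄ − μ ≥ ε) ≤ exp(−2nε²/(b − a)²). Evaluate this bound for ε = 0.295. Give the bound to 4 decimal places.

Exponent: 2nε²/(b − a)² = 2·36·0.295² / 1² = 6.26580.
Bound = exp(−6.26580) = 0.00190.

0.0019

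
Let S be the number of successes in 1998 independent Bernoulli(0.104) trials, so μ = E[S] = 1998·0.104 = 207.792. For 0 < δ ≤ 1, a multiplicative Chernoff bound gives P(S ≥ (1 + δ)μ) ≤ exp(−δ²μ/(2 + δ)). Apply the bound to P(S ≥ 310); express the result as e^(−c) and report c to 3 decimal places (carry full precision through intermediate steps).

Write 310 = (1 + δ)μ, so δ = 310/207.792 − 1 = 0.4918765…
Then the exponent is δ²μ/(2 + δ) = (310 − μ)² / (μ·(2 + δ)) = 20.175042.

20.175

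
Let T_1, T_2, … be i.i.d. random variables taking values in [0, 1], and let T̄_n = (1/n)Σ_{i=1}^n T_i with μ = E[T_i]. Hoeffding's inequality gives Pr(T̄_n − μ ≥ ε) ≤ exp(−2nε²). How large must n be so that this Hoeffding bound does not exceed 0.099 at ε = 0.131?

68

Require exp(−2nε²) ≤ 0.099, i.e. 2nε² ≥ ln(1/0.099) = 2.312635.
So n ≥ 2.312635 / (2·0.131²) = 67.381.
The smallest integer n is 68.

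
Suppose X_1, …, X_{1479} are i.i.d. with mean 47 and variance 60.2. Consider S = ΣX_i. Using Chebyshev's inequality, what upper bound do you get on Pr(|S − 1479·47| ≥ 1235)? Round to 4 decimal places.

0.0584

Var(S) = n·Var(X_i) = 1479·60.2 = 89035.8.
Chebyshev: Pr(|S − 1479·47| ≥ 1235) ≤ Var(S)/1235² = 89035.8/1525225 = 0.0584.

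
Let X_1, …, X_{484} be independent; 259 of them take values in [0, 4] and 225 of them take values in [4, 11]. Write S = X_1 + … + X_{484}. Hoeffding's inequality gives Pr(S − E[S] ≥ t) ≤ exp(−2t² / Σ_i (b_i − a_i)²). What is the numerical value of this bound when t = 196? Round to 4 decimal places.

0.0063

Σ(b_i − a_i)² = 259·4² + 225·7² = 15169.
Exponent = 2·196² / 15169 = 5.06507.
Bound = exp(−5.06507) = 0.00631.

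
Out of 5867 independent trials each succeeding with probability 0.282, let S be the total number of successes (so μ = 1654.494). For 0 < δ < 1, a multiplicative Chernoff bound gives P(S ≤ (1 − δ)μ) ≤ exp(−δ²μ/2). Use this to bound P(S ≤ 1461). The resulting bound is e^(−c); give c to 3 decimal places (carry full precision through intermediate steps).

Write 1461 = (1 − δ)μ, so δ = 1 − 1461/1654.494 = 0.1169506…
Then the exponent is δ²μ/2 = (μ − 1461)²/(2μ) = 11.314616.

11.315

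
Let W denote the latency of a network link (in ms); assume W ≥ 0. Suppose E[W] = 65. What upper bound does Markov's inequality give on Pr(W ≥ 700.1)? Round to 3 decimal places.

0.093

Markov's inequality: for a non-negative random variable, Pr(W ≥ a) ≤ E[W]/a.
Here E[W] = 65 and a = 700.1, so the bound is 65/700.1 = 0.0928.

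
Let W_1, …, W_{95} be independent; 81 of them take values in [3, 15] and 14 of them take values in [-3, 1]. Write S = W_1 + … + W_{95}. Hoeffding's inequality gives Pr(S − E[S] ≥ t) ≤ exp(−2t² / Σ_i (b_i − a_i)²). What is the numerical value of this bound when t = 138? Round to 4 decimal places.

0.0406

Σ(b_i − a_i)² = 81·12² + 14·4² = 11888.
Exponent = 2·138² / 11888 = 3.20390.
Bound = exp(−3.20390) = 0.04060.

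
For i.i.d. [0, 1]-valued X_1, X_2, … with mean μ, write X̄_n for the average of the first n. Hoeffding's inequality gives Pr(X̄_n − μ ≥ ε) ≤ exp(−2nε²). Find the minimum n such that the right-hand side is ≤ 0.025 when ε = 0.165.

68

Require exp(−2nε²) ≤ 0.025, i.e. 2nε² ≥ ln(1/0.025) = 3.688879.
So n ≥ 3.688879 / (2·0.165²) = 67.748.
The smallest integer n is 68.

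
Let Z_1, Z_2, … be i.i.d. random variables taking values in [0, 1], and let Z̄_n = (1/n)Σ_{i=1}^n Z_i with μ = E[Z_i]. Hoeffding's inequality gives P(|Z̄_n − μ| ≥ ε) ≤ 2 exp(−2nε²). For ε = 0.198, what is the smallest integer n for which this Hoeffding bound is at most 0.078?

Require 2·exp(−2nε²) ≤ 0.078, i.e. 2nε² ≥ ln(2/0.078) = 3.244194.
So n ≥ 3.244194 / (2·0.198²) = 41.376.
The smallest integer n is 42.

42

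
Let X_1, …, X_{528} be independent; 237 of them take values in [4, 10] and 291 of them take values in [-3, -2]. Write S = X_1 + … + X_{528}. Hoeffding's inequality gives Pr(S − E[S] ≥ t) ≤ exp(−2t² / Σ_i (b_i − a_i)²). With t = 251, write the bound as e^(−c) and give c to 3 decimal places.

Σ(b_i − a_i)² = 237·6² + 291·1² = 8823.
c = 2t² / 8823 = 2·251² / 8823 = 14.2811.

14.281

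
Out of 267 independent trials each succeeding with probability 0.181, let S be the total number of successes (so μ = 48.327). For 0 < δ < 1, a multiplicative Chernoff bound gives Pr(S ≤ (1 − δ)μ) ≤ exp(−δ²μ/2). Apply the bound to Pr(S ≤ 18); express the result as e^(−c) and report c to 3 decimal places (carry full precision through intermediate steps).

9.516

Write 18 = (1 − δ)μ, so δ = 1 − 18/48.327 = 0.6275374…
Then the exponent is δ²μ/2 = (μ − 18)²/(2μ) = 9.515663.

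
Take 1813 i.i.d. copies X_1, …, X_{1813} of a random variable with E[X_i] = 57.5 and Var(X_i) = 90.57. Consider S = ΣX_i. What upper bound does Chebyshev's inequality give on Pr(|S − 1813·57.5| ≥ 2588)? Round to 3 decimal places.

0.025

Var(S) = n·Var(X_i) = 1813·90.57 = 164203.41.
Chebyshev: Pr(|S − 1813·57.5| ≥ 2588) ≤ Var(S)/2588² = 164203.41/6697744 = 0.0245.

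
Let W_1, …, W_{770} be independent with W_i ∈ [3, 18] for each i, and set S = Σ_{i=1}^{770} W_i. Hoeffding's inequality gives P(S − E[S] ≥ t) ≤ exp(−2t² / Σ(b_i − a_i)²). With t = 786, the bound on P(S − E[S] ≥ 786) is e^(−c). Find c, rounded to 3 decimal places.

7.132

Σ(b_i − a_i)² = 770·(15)² = 173250.
c = 2t²/173250 = 2·786²/173250 = 7.1318.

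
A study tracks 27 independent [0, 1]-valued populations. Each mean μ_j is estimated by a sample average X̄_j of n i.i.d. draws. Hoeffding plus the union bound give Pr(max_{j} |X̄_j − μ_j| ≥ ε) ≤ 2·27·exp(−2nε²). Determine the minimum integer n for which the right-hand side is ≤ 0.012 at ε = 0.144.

203

Need 2·27·exp(−2nε²) ≤ 0.012, i.e. exp(−2nε²) ≤ 0.012/54.
So 2nε² ≥ ln(54/0.012) = 8.411833.
Hence n ≥ 8.411833/(2·0.144²) = 202.832.
The smallest integer n is 203.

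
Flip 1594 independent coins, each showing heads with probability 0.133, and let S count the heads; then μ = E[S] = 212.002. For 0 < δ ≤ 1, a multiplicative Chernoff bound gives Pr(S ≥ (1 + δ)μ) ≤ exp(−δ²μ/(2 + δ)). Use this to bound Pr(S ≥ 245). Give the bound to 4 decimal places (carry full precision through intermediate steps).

Write 245 = (1 + δ)μ, so δ = 245/212.002 − 1 = 0.1556495…
Then the exponent is δ²μ/(2 + δ) = (245 − μ)² / (μ·(2 + δ)) = 2.382633.
Bound = exp(−2.382633) = 0.09231.

0.0923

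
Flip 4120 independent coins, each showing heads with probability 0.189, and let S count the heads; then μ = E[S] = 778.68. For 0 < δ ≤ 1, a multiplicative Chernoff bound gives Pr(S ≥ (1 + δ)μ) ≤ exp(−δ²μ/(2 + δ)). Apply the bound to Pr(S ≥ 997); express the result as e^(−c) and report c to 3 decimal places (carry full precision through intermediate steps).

Write 997 = (1 + δ)μ, so δ = 997/778.68 − 1 = 0.2803719…
Then the exponent is δ²μ/(2 + δ) = (997 − μ)² / (μ·(2 + δ)) = 26.842462.

26.842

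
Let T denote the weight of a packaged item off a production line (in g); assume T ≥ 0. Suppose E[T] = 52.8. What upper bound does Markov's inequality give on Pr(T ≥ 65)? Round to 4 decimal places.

0.8123

Markov's inequality: for a non-negative random variable, Pr(T ≥ a) ≤ E[T]/a.
Here E[T] = 52.8 and a = 65, so the bound is 52.8/65 = 0.8123.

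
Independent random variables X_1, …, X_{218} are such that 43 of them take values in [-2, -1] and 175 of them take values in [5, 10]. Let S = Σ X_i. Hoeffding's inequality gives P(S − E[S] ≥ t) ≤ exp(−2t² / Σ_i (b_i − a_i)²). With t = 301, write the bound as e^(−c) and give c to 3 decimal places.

Σ(b_i − a_i)² = 43·1² + 175·5² = 4418.
c = 2t² / 4418 = 2·301² / 4418 = 41.0145.

41.014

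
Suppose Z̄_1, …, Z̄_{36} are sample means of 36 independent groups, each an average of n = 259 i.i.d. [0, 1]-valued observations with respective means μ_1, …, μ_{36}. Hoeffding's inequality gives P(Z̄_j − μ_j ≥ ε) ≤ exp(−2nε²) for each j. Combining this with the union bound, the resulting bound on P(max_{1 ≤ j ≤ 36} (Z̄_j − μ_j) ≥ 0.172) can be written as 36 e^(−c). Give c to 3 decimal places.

15.325

Union bound over the 36 events: P(max_{1 ≤ j ≤ 36} (Z̄_j − μ_j) ≥ 0.172) ≤ 36·exp(−2nε²) = 36 exp(−2·259·0.172²).
So c = 2·259·0.172² = 15.3245.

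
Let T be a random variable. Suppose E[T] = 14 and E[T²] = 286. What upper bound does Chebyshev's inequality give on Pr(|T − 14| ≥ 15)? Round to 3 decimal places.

Var(T) = E[T²] − (E[T])² = 286 − 196 = 90.
Chebyshev's inequality: Pr(|T − μ| ≥ t) ≤ Var(T)/t² = 90/225 = 0.4000.

0.400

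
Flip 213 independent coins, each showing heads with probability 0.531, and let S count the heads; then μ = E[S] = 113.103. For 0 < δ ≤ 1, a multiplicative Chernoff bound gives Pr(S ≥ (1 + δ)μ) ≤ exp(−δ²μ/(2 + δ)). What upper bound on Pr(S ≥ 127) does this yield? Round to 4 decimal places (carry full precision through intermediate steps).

0.4474

Write 127 = (1 + δ)μ, so δ = 127/113.103 − 1 = 0.1228703…
Then the exponent is δ²μ/(2 + δ) = (127 − μ)² / (μ·(2 + δ)) = 0.804349.
Bound = exp(−0.804349) = 0.44738.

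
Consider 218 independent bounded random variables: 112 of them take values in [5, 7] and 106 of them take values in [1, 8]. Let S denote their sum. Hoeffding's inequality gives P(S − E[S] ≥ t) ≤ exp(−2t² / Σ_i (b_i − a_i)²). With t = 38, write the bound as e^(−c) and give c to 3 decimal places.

0.512

Σ(b_i − a_i)² = 112·2² + 106·7² = 5642.
c = 2t² / 5642 = 2·38² / 5642 = 0.5119.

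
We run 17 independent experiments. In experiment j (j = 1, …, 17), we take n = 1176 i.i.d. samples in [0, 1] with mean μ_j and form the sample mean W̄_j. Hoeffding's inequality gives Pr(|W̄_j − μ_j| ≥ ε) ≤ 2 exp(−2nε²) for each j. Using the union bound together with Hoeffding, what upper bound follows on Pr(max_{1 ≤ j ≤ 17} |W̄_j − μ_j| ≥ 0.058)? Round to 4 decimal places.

Per-experiment Hoeffding bound: 2·exp(−2·1176·0.058²) = 2·exp(−7.91213) = 0.00073255.
Union bound over 17 events: 17·0.00073255 = 0.01245.

0.0125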